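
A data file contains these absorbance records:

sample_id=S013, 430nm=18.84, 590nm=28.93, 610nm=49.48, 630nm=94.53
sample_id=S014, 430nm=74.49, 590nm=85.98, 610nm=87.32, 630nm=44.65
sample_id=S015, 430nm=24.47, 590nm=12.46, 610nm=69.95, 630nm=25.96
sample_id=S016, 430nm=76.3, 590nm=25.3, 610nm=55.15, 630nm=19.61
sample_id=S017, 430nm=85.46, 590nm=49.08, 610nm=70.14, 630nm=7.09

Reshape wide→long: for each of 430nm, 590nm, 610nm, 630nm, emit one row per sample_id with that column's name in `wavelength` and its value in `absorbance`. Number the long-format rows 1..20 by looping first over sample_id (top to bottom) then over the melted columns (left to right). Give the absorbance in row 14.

20 rows total (5 × 4). Row 14: index ⌊(14-1)/4⌋ = 3 into sample_id → S016; (14-1) mod 4 = 1 into the melted columns → 590nm.
So row 14 is (S016, 590nm, 25.3); absorbance = 25.3.

25.3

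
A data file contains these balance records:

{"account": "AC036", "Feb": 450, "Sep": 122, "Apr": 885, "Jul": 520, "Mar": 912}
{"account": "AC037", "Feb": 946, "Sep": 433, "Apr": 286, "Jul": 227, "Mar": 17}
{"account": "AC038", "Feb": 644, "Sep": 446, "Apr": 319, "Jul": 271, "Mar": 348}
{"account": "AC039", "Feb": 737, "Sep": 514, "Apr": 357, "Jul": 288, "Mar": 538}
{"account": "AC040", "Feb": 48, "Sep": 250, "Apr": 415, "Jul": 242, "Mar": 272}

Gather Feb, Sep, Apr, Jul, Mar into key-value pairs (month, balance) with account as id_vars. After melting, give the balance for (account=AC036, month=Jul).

520

Unpivoting turns each (account, wide-column) pair into one long row.
The wide cell at row AC036, column Jul holds 520, so the long row (AC036, Jul) has balance=520.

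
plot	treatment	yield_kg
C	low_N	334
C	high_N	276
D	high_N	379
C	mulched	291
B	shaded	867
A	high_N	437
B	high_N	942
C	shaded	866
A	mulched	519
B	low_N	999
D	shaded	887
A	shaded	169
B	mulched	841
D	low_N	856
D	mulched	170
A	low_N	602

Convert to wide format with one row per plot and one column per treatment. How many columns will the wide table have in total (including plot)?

5

1 column for plot plus 4 distinct treatment values → 5 columns.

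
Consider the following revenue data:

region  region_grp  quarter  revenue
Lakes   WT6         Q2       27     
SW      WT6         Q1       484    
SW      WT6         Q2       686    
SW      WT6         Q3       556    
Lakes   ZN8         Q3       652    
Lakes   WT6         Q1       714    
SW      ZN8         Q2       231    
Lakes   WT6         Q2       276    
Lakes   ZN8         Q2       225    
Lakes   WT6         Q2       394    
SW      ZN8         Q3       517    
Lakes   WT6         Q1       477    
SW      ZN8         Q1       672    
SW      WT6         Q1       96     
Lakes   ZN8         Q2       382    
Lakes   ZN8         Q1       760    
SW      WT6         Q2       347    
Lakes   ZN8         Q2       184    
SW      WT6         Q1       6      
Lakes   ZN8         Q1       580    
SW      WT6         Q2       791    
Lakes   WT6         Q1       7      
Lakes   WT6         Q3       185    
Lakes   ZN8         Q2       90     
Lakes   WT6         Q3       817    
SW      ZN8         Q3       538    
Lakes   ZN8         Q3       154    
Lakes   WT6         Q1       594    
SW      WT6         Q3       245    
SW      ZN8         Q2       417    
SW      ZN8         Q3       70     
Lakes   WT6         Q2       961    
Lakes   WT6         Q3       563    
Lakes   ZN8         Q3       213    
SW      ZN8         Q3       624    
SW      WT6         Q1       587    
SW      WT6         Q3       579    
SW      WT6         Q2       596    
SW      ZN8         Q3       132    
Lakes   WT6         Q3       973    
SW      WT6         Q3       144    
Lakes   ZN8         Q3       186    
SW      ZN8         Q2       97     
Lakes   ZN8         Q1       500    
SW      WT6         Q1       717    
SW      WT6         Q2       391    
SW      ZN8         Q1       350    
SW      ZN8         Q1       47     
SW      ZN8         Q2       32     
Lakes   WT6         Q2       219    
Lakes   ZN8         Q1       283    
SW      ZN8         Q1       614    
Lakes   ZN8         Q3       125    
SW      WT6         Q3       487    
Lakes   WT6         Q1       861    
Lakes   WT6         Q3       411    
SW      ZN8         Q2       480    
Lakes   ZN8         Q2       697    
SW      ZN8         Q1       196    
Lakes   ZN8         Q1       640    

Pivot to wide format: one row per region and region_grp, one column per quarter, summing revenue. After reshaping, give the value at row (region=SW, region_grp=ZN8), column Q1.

1879

Rows with region=SW, region_grp=ZN8 and quarter=Q1: revenue values are 672, 350, 47, 614, 196.
672 + 350 + 47 + 614 + 196 = 1879.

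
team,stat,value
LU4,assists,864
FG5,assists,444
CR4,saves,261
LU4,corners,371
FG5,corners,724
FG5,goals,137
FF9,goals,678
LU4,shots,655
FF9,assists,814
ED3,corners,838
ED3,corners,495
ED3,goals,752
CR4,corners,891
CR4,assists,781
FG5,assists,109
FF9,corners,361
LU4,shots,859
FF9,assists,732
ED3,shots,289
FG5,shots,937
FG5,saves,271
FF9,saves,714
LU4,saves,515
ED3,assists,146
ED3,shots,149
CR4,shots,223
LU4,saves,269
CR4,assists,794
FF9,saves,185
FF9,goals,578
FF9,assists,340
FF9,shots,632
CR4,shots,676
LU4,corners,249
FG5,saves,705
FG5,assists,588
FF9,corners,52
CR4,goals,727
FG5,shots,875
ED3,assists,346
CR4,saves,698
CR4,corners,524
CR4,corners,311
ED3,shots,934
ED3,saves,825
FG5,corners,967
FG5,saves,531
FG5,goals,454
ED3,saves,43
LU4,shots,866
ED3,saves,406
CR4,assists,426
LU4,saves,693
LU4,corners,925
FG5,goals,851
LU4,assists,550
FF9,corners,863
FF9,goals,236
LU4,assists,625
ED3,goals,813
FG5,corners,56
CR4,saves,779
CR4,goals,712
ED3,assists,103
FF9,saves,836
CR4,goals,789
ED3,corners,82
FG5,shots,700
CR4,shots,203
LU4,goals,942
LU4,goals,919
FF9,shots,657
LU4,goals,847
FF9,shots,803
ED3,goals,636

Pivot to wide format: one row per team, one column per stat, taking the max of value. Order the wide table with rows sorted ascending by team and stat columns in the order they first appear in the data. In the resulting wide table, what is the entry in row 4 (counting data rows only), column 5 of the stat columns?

937

With rows sorted ascending by team, row 4 is team=FG5. stat columns in first-appearance order: assists, saves, corners, goals, shots; column 5 is shots.
Long rows with team=FG5, stat=shots: max(937, 875, 700) = 937.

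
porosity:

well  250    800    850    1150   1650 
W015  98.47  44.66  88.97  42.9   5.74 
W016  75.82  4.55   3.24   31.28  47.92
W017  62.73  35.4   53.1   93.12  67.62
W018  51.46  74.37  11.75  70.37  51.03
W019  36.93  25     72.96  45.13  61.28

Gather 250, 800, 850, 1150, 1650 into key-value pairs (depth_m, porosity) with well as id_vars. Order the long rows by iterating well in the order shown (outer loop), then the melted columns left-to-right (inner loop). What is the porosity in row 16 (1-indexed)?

51.46

25 rows total (5 × 5). Row 16: index ⌊(16-1)/5⌋ = 3 into well → W018; (16-1) mod 5 = 0 into the melted columns → 250.
So row 16 is (W018, 250, 51.46); porosity = 51.46.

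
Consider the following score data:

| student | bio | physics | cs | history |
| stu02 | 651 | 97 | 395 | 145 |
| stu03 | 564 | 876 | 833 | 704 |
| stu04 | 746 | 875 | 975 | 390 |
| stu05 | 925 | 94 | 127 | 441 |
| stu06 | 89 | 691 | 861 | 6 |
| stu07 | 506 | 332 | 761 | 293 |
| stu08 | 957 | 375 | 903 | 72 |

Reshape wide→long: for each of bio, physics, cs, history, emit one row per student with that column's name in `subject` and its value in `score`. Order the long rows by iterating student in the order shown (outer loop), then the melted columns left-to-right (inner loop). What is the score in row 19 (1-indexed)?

28 rows total (7 × 4). Row 19: index ⌊(19-1)/4⌋ = 4 into student → stu06; (19-1) mod 4 = 2 into the melted columns → cs.
So row 19 is (stu06, cs, 861); score = 861.

861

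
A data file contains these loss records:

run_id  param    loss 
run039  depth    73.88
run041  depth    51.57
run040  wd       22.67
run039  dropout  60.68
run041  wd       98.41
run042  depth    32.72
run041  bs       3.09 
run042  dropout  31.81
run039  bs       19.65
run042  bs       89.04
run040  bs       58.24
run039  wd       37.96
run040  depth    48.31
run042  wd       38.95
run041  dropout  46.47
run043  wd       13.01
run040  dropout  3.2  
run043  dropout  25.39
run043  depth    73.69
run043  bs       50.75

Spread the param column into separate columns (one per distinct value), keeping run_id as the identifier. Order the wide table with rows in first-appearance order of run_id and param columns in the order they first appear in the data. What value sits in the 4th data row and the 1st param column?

With rows in first-appearance order of run_id, row 4 is run_id=run042. param columns in first-appearance order: depth, wd, dropout, bs; column 1 is depth.
Long rows with run_id=run042, param=depth: loss = 32.72.

32.72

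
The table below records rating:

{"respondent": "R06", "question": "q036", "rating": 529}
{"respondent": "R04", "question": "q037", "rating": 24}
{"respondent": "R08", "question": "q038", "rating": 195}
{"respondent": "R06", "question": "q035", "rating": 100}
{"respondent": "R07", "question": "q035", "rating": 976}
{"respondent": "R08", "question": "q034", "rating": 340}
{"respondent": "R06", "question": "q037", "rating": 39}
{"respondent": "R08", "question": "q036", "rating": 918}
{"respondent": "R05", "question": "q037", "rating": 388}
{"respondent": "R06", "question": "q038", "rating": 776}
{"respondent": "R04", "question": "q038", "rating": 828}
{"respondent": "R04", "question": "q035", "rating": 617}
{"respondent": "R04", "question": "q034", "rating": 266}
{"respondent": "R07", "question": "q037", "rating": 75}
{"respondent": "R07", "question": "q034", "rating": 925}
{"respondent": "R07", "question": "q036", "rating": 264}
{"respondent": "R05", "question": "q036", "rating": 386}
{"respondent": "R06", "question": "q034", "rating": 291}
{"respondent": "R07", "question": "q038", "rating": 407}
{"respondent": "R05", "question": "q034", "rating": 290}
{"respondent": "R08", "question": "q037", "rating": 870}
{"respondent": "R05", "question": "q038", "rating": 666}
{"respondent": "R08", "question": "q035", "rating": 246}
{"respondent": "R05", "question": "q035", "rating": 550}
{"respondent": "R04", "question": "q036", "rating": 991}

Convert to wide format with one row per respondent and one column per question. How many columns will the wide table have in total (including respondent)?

6

1 column for respondent plus 5 distinct question values → 6 columns.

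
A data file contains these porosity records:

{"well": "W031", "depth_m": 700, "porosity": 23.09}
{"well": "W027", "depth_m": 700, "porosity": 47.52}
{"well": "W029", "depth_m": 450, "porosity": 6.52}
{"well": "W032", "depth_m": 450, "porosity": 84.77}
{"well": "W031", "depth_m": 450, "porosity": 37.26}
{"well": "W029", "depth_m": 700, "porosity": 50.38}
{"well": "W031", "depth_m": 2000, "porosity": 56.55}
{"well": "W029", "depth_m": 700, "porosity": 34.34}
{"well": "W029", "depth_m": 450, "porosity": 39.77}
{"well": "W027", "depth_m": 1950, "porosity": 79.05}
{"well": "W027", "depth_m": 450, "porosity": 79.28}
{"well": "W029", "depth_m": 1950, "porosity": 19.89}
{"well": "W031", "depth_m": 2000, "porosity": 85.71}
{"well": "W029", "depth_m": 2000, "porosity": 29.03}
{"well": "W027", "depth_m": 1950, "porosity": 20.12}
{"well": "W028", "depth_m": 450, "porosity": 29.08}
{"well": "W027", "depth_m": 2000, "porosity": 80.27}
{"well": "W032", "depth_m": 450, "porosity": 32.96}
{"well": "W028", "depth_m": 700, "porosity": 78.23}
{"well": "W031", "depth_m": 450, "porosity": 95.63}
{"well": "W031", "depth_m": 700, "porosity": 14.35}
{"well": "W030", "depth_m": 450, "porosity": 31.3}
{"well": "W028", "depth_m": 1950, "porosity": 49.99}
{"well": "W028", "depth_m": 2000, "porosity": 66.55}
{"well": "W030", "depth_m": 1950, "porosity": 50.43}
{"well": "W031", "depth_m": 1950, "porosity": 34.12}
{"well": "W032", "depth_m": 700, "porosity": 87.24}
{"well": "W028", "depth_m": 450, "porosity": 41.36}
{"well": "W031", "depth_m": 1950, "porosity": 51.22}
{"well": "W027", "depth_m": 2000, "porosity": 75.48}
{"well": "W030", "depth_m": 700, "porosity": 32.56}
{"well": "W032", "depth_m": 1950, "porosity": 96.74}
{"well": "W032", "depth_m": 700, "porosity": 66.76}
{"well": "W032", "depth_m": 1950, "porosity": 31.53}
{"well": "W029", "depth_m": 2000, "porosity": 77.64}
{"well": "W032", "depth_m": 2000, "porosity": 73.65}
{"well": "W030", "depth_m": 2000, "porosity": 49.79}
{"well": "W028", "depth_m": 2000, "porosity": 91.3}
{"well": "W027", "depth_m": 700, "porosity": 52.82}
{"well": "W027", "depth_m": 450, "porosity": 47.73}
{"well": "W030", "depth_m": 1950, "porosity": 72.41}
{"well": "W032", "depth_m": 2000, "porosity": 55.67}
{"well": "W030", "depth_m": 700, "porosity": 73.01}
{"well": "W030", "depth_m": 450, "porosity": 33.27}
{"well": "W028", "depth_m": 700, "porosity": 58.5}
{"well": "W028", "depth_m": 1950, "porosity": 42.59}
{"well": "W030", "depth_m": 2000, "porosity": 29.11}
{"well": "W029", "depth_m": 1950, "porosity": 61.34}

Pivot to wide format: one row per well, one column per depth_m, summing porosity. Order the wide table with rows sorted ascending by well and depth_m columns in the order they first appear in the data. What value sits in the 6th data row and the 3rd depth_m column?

129.32

With rows sorted ascending by well, row 6 is well=W032. depth_m columns in first-appearance order: 700, 450, 2000, 1950; column 3 is 2000.
Long rows with well=W032, depth_m=2000: 73.65 + 55.67 = 129.32.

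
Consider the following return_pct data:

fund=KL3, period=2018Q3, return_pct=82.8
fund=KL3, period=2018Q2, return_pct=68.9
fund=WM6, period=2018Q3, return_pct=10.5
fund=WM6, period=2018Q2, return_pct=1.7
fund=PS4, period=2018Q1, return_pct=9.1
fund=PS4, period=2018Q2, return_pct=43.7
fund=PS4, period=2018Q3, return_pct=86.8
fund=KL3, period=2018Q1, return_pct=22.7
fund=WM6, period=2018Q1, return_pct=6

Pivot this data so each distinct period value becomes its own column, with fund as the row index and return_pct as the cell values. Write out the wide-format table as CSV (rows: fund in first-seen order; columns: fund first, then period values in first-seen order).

Columns: fund plus the 3 distinct period values (2018Q3, 2018Q2, 2018Q1).
For example, row KL3 column 2018Q3 takes return_pct=82.8 from the long row (KL3, 2018Q3).

fund,2018Q3,2018Q2,2018Q1
KL3,82.8,68.9,22.7
WM6,10.5,1.7,6
PS4,86.8,43.7,9.1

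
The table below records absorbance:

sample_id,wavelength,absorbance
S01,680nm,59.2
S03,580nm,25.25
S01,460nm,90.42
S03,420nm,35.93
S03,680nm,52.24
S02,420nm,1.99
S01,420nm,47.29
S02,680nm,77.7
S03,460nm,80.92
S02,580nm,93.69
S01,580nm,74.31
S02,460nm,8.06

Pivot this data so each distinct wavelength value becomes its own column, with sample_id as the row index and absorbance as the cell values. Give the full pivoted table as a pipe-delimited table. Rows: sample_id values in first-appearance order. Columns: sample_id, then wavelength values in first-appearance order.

| sample_id | 680nm | 580nm | 460nm | 420nm |
| S01 | 59.2 | 74.31 | 90.42 | 47.29 |
| S03 | 52.24 | 25.25 | 80.92 | 35.93 |
| S02 | 77.7 | 93.69 | 8.06 | 1.99 |

Columns: sample_id plus the 4 distinct wavelength values (680nm, 580nm, 460nm, 420nm).
For example, row S01 column 680nm takes absorbance=59.2 from the long row (S01, 680nm).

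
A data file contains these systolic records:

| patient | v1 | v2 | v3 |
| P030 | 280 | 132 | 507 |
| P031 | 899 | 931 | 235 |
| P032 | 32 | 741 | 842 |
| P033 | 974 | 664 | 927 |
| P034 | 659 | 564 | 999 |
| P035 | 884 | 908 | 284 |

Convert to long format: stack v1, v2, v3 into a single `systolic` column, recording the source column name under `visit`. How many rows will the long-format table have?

18

6 patient values × 3 melted columns = 18 rows.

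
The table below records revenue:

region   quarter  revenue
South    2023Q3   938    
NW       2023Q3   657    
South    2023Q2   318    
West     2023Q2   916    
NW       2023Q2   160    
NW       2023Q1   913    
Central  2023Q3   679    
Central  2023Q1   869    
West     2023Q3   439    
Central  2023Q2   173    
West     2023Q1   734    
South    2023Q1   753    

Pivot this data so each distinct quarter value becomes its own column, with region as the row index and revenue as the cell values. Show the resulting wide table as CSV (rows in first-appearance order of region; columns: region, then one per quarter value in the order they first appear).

Columns: region plus the 3 distinct quarter values (2023Q3, 2023Q2, 2023Q1).
For example, row South column 2023Q3 takes revenue=938 from the long row (South, 2023Q3).

region,2023Q3,2023Q2,2023Q1
South,938,318,753
NW,657,160,913
West,439,916,734
Central,679,173,869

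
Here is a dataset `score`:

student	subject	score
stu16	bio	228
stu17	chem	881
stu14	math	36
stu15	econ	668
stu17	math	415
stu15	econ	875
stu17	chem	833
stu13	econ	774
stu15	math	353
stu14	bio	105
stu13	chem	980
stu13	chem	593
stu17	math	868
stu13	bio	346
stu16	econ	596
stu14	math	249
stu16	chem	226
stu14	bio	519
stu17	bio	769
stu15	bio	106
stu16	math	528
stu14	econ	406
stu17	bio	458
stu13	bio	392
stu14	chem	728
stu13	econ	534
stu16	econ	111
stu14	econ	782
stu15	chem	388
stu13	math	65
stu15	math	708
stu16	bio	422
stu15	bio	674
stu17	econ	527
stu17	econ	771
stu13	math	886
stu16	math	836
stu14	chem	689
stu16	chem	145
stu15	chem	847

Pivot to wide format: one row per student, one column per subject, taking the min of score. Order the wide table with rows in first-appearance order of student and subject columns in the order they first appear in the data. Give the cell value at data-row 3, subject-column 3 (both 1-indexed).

With rows in first-appearance order of student, row 3 is student=stu14. subject columns in first-appearance order: bio, chem, math, econ; column 3 is math.
Long rows with student=stu14, subject=math: min(36, 249) = 36.

36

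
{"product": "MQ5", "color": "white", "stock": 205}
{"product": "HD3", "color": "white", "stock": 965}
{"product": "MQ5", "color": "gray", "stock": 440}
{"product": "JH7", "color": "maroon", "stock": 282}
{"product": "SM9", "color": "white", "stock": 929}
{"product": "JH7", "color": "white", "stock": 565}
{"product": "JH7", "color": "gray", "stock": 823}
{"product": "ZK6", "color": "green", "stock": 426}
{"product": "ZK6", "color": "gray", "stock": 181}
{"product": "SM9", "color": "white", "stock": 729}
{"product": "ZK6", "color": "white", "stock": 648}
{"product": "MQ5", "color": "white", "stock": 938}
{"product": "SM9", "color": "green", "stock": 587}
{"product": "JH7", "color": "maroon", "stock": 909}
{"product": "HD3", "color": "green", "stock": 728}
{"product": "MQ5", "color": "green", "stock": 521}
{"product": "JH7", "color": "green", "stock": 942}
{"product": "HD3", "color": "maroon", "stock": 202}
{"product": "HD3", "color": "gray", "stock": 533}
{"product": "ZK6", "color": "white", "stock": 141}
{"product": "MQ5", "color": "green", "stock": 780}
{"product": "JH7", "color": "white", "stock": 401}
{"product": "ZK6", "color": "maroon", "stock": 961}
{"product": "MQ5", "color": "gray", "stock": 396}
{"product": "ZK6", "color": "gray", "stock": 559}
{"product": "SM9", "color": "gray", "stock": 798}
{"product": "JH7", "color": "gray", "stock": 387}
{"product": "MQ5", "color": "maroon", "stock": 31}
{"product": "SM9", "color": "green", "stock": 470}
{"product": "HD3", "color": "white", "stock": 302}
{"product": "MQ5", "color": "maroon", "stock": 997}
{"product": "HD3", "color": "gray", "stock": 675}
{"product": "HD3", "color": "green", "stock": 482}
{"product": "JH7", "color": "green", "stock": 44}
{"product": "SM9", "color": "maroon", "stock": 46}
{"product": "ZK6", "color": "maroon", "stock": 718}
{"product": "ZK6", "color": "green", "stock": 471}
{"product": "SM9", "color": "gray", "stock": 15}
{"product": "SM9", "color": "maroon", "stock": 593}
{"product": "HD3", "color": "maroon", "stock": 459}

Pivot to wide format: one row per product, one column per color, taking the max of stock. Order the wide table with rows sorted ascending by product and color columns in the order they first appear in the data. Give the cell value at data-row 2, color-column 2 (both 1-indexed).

823

With rows sorted ascending by product, row 2 is product=JH7. color columns in first-appearance order: white, gray, maroon, green; column 2 is gray.
Long rows with product=JH7, color=gray: max(823, 387) = 823.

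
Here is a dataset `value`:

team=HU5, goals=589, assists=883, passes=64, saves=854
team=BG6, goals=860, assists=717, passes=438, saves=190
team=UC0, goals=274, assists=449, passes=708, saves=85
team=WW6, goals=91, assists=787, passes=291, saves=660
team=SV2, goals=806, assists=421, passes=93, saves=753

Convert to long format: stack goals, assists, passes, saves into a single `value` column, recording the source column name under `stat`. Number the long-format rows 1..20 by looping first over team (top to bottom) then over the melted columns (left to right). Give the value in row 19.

93

20 rows total (5 × 4). Row 19: index ⌊(19-1)/4⌋ = 4 into team → SV2; (19-1) mod 4 = 2 into the melted columns → passes.
So row 19 is (SV2, passes, 93); value = 93.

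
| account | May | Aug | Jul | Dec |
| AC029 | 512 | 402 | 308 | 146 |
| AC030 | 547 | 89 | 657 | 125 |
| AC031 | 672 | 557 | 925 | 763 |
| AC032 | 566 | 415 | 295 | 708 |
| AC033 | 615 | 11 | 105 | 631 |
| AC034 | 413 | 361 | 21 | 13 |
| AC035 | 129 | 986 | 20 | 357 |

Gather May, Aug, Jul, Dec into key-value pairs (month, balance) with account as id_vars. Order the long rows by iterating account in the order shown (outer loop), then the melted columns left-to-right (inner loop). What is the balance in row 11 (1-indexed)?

28 rows total (7 × 4). Row 11: index ⌊(11-1)/4⌋ = 2 into account → AC031; (11-1) mod 4 = 2 into the melted columns → Jul.
So row 11 is (AC031, Jul, 925); balance = 925.

925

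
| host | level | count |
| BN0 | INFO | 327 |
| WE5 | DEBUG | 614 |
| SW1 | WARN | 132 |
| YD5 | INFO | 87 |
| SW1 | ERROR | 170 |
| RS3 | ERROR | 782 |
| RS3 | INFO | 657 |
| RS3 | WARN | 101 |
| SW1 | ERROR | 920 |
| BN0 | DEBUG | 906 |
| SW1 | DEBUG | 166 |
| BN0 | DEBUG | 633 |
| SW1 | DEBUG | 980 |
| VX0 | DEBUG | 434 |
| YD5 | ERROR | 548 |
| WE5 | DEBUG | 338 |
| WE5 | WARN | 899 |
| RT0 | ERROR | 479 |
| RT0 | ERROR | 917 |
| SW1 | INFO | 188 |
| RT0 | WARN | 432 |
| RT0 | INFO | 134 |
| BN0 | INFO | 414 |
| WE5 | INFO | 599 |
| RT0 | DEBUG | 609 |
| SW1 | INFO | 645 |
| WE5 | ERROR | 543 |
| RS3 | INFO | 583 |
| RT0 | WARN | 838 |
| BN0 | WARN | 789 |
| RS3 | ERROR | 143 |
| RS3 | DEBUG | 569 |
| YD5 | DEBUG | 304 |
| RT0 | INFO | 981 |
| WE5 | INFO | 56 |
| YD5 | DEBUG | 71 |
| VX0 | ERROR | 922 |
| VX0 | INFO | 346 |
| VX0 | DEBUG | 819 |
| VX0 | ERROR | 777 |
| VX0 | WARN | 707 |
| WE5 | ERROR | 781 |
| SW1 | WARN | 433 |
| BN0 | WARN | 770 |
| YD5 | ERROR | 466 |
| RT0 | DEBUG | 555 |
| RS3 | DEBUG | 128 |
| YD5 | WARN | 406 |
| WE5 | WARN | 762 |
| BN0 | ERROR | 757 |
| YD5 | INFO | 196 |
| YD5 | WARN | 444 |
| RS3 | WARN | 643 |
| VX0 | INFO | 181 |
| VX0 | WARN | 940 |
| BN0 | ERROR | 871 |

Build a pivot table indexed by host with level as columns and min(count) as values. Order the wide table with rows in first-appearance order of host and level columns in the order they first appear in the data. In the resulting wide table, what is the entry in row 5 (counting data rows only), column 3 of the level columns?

101

With rows in first-appearance order of host, row 5 is host=RS3. level columns in first-appearance order: INFO, DEBUG, WARN, ERROR; column 3 is WARN.
Long rows with host=RS3, level=WARN: min(101, 643) = 101.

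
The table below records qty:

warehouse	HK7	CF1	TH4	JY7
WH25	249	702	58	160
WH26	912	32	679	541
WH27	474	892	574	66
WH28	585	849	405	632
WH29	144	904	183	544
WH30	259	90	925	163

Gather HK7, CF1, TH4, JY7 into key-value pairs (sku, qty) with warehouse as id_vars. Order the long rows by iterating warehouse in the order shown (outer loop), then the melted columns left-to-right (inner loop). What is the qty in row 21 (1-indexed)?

259

24 rows total (6 × 4). Row 21: index ⌊(21-1)/4⌋ = 5 into warehouse → WH30; (21-1) mod 4 = 0 into the melted columns → HK7.
So row 21 is (WH30, HK7, 259); qty = 259.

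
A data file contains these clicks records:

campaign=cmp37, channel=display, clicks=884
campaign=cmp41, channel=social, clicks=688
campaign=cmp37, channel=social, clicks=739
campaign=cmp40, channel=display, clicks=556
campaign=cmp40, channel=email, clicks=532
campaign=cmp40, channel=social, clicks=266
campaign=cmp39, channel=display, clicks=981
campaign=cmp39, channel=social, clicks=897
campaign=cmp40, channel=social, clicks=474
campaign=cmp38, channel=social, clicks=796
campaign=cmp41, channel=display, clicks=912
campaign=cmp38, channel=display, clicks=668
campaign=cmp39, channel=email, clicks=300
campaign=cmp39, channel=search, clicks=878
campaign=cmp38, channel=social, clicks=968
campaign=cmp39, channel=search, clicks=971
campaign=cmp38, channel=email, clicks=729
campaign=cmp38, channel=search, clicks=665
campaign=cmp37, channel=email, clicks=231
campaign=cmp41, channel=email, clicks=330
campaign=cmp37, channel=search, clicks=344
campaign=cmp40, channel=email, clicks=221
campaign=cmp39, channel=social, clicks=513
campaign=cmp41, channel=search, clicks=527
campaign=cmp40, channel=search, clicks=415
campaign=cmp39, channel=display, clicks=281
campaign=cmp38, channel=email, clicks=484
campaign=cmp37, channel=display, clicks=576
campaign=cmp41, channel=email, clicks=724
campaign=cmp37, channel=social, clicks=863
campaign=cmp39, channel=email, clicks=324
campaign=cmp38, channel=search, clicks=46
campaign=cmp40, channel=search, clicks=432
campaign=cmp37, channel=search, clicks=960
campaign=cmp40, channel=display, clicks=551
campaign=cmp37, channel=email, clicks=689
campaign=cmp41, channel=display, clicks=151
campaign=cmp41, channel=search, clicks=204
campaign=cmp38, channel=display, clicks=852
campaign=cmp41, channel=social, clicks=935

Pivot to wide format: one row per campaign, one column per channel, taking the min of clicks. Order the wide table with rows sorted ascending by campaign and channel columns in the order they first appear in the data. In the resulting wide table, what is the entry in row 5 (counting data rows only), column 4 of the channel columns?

With rows sorted ascending by campaign, row 5 is campaign=cmp41. channel columns in first-appearance order: display, social, email, search; column 4 is search.
Long rows with campaign=cmp41, channel=search: min(527, 204) = 204.

204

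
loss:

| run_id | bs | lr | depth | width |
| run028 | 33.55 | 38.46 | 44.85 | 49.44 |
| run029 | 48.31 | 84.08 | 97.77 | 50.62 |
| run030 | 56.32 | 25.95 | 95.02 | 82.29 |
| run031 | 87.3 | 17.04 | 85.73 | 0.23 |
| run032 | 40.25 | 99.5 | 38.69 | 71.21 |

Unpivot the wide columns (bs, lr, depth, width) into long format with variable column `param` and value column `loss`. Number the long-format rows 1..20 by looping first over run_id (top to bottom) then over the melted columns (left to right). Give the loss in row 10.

25.95

20 rows total (5 × 4). Row 10: index ⌊(10-1)/4⌋ = 2 into run_id → run030; (10-1) mod 4 = 1 into the melted columns → lr.
So row 10 is (run030, lr, 25.95); loss = 25.95.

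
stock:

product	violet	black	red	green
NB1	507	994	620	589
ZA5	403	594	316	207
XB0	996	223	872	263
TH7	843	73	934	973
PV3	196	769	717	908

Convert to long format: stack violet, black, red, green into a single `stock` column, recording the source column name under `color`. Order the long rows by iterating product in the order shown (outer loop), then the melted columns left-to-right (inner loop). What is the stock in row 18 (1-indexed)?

769

20 rows total (5 × 4). Row 18: index ⌊(18-1)/4⌋ = 4 into product → PV3; (18-1) mod 4 = 1 into the melted columns → black.
So row 18 is (PV3, black, 769); stock = 769.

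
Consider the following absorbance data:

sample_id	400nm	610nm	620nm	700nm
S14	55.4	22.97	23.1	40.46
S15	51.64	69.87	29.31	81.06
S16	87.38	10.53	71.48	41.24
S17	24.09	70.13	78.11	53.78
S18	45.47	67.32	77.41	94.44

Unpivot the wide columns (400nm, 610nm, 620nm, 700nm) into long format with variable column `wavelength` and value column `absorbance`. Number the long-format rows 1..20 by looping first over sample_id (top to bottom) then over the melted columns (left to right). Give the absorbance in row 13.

20 rows total (5 × 4). Row 13: index ⌊(13-1)/4⌋ = 3 into sample_id → S17; (13-1) mod 4 = 0 into the melted columns → 400nm.
So row 13 is (S17, 400nm, 24.09); absorbance = 24.09.

24.09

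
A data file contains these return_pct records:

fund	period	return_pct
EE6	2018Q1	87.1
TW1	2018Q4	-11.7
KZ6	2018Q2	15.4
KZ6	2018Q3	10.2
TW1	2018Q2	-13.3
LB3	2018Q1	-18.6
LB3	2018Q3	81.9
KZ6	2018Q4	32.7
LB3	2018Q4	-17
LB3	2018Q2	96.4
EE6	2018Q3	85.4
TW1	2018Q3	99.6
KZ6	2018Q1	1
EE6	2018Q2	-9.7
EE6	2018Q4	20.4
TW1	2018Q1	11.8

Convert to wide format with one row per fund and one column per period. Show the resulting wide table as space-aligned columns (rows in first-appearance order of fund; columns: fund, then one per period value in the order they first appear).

fund  2018Q1  2018Q4  2018Q2  2018Q3
EE6   87.1    20.4    -9.7    85.4  
TW1   11.8    -11.7   -13.3   99.6  
KZ6   1       32.7    15.4    10.2  
LB3   -18.6   -17     96.4    81.9  

Columns: fund plus the 4 distinct period values (2018Q1, 2018Q4, 2018Q2, 2018Q3).
For example, row EE6 column 2018Q1 takes return_pct=87.1 from the long row (EE6, 2018Q1).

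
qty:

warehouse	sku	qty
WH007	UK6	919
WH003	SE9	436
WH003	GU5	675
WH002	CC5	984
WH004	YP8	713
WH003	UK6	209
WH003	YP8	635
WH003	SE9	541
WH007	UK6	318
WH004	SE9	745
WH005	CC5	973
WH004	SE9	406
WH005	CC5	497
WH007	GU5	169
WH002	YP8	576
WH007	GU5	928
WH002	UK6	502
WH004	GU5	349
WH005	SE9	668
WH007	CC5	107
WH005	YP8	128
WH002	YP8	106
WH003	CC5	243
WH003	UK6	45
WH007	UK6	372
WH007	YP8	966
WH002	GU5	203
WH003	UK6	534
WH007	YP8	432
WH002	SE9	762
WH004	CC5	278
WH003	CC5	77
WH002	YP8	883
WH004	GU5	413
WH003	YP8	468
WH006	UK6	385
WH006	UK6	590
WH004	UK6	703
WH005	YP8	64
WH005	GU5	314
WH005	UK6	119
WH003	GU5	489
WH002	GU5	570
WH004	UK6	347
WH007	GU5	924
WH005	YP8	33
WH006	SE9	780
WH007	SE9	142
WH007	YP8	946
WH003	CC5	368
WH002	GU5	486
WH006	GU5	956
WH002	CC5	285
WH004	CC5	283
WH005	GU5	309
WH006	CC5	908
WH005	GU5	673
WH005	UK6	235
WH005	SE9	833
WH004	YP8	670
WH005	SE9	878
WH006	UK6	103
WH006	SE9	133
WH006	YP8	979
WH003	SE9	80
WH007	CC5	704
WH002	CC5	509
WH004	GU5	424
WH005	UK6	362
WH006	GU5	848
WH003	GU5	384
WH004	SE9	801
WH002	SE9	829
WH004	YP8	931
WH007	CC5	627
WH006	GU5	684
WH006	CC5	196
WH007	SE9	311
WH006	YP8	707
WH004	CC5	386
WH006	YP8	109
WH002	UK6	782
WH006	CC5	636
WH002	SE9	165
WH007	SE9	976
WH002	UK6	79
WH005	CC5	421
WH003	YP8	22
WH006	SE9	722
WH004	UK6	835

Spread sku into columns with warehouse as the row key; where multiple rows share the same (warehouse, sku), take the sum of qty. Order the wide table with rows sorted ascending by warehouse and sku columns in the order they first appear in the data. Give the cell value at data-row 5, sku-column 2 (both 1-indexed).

With rows sorted ascending by warehouse, row 5 is warehouse=WH006. sku columns in first-appearance order: UK6, SE9, GU5, CC5, YP8; column 2 is SE9.
Long rows with warehouse=WH006, sku=SE9: 780 + 133 + 722 = 1635.

1635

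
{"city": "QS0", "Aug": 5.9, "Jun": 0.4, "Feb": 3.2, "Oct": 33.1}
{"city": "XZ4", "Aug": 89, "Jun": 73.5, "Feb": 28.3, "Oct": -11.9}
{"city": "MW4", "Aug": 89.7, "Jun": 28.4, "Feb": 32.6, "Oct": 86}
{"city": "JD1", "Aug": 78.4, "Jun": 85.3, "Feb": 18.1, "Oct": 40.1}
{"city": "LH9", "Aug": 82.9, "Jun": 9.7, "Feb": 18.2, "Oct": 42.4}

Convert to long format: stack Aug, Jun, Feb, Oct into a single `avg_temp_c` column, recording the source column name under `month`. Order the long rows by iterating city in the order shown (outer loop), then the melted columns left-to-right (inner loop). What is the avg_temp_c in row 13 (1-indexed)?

20 rows total (5 × 4). Row 13: index ⌊(13-1)/4⌋ = 3 into city → JD1; (13-1) mod 4 = 0 into the melted columns → Aug.
So row 13 is (JD1, Aug, 78.4); avg_temp_c = 78.4.

78.4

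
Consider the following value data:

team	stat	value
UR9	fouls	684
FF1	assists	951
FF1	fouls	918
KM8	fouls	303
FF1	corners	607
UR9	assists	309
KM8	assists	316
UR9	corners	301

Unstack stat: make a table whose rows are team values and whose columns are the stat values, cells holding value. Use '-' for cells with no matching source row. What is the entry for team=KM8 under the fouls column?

The long row with team=KM8, stat=fouls has value=303.

303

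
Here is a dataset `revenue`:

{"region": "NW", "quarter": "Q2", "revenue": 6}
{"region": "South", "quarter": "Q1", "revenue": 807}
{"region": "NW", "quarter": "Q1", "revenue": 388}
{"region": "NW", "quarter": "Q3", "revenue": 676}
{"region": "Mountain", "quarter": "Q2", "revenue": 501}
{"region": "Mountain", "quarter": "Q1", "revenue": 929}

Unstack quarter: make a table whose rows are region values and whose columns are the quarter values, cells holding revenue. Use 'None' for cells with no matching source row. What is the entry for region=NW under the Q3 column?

676

The long row with region=NW, quarter=Q3 has revenue=676.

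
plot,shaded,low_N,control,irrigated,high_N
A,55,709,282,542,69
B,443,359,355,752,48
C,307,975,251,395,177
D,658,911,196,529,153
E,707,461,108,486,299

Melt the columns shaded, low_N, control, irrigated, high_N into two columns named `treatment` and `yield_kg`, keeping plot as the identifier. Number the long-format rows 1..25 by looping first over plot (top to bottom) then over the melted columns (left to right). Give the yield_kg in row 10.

25 rows total (5 × 5). Row 10: index ⌊(10-1)/5⌋ = 1 into plot → B; (10-1) mod 5 = 4 into the melted columns → high_N.
So row 10 is (B, high_N, 48); yield_kg = 48.

48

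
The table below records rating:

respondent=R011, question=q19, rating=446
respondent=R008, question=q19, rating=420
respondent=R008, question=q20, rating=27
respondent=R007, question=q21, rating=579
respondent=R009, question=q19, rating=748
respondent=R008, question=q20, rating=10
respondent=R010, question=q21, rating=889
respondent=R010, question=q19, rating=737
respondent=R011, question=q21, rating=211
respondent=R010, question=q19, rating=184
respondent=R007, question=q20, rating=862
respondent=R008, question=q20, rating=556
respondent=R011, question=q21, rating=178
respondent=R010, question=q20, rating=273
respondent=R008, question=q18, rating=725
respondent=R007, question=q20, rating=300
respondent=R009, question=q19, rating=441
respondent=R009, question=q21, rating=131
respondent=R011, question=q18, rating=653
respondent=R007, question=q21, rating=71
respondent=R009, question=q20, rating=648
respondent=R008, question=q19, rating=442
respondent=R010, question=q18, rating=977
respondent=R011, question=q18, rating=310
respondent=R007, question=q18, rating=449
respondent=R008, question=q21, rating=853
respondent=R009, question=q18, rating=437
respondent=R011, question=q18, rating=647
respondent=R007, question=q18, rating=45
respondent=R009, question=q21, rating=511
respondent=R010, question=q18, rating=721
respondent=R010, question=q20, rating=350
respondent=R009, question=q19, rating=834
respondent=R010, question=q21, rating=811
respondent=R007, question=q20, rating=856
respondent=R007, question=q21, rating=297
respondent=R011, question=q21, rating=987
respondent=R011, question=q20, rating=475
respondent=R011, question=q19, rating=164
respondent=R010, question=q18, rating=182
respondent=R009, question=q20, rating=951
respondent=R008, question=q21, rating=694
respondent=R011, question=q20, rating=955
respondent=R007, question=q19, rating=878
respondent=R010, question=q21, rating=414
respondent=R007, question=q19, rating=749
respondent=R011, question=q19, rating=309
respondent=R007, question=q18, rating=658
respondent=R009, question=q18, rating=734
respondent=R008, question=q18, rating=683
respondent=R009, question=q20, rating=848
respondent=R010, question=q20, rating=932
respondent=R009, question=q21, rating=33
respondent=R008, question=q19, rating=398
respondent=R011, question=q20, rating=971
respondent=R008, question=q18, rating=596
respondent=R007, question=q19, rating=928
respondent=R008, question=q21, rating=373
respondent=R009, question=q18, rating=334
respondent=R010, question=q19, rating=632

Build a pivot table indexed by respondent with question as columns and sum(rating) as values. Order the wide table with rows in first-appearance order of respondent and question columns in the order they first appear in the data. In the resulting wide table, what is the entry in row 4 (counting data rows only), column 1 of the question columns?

2023

With rows in first-appearance order of respondent, row 4 is respondent=R009. question columns in first-appearance order: q19, q20, q21, q18; column 1 is q19.
Long rows with respondent=R009, question=q19: 748 + 441 + 834 = 2023.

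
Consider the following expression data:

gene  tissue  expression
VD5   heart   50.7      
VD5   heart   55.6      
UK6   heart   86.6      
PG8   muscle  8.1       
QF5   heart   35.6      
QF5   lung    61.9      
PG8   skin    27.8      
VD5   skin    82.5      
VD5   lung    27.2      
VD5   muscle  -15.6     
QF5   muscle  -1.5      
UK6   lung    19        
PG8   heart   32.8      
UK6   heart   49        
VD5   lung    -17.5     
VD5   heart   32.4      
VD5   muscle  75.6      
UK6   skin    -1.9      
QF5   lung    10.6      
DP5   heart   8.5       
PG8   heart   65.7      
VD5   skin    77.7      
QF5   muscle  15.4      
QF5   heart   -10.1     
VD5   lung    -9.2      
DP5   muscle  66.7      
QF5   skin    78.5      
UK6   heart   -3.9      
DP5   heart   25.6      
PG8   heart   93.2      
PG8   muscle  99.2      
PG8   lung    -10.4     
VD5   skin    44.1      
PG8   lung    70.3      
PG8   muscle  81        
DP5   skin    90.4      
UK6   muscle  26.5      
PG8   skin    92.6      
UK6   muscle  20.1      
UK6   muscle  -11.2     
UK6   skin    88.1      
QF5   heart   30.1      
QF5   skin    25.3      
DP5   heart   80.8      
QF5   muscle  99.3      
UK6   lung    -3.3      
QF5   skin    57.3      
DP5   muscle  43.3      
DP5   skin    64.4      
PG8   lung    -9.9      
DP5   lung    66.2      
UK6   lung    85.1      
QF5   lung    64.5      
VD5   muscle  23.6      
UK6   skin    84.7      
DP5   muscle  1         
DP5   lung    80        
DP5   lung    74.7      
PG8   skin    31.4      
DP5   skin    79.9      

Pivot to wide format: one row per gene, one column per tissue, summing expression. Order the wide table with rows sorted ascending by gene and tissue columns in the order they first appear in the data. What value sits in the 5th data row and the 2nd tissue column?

With rows sorted ascending by gene, row 5 is gene=VD5. tissue columns in first-appearance order: heart, muscle, lung, skin; column 2 is muscle.
Long rows with gene=VD5, tissue=muscle: -15.6 + 75.6 + 23.6 = 83.6.

83.6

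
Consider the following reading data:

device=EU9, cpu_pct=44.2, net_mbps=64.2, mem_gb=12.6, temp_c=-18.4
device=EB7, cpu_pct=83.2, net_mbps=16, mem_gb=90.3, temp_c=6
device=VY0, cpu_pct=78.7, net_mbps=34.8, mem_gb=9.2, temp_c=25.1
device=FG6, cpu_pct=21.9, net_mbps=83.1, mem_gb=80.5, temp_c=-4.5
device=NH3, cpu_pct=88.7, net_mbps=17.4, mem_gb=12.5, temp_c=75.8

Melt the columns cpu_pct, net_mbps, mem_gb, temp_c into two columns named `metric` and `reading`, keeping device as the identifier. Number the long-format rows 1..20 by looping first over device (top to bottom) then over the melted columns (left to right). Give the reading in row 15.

80.5

20 rows total (5 × 4). Row 15: index ⌊(15-1)/4⌋ = 3 into device → FG6; (15-1) mod 4 = 2 into the melted columns → mem_gb.
So row 15 is (FG6, mem_gb, 80.5); reading = 80.5.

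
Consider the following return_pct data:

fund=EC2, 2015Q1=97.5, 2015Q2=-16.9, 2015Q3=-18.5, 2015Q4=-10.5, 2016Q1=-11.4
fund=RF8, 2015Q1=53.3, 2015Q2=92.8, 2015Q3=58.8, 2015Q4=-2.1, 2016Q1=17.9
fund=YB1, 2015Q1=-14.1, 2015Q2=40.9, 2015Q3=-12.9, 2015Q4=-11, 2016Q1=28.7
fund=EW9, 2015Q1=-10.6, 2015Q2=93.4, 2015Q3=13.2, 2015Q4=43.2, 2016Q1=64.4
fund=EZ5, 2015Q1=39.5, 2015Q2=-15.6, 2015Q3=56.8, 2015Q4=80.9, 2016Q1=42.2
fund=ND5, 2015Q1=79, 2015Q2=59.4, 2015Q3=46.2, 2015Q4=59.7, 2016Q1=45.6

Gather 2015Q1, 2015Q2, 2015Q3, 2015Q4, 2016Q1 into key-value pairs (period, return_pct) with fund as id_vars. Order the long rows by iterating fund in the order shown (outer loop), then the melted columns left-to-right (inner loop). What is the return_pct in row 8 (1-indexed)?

30 rows total (6 × 5). Row 8: index ⌊(8-1)/5⌋ = 1 into fund → RF8; (8-1) mod 5 = 2 into the melted columns → 2015Q3.
So row 8 is (RF8, 2015Q3, 58.8); return_pct = 58.8.

58.8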